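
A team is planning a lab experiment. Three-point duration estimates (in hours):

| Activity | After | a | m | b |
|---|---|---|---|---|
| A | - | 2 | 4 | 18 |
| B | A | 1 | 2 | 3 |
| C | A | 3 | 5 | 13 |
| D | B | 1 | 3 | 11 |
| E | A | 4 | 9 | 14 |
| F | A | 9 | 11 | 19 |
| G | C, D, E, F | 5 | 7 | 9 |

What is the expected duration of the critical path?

te_A = (2 + 4·4 + 18)/6 = 36/6 = 6
te_B = (1 + 4·2 + 3)/6 = 12/6 = 2
te_C = (3 + 4·5 + 13)/6 = 36/6 = 6
te_D = (1 + 4·3 + 11)/6 = 24/6 = 4
te_E = (4 + 4·9 + 14)/6 = 54/6 = 9
te_F = (9 + 4·11 + 19)/6 = 72/6 = 12
te_G = (5 + 4·7 + 9)/6 = 42/6 = 7

Forward pass:
ES_A = 0; EF_A = 6
ES_B = 6; EF_B = 6+2 = 8
ES_C = 6; EF_C = 6+6 = 12
ES_D = 8; EF_D = 8+4 = 12
ES_E = 6; EF_E = 6+9 = 15
ES_F = 6; EF_F = 6+12 = 18
ES_G = max(EF_C=12, EF_D=12, EF_E=15, EF_F=18) = 18; EF_G = 18+7 = 25
Expected project duration μ = 25 hours. Critical path: A → F → G.

25 hours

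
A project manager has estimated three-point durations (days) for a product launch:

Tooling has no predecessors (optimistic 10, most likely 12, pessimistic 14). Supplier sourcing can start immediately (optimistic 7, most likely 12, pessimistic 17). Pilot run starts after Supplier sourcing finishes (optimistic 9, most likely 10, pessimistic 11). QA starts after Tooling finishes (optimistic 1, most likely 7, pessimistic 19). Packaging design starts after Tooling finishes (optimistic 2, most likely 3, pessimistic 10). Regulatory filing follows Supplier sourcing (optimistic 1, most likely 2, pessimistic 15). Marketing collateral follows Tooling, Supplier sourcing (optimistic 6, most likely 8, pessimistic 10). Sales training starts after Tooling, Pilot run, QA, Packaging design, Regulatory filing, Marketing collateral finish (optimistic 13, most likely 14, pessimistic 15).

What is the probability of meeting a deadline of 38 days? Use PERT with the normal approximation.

te_Tooling = (10 + 4·12 + 14)/6 = 72/6 = 12; σ²_Tooling = ((14−10)/6)² = 0.444
te_Supplier sourcing = (7 + 4·12 + 17)/6 = 72/6 = 12; σ²_Supplier sourcing = ((17−7)/6)² = 2.778
te_Pilot run = (9 + 4·10 + 11)/6 = 60/6 = 10; σ²_Pilot run = ((11−9)/6)² = 0.111
te_QA = (1 + 4·7 + 19)/6 = 48/6 = 8; σ²_QA = ((19−1)/6)² = 9.000
te_Packaging design = (2 + 4·3 + 10)/6 = 24/6 = 4; σ²_Packaging design = ((10−2)/6)² = 1.778
te_Regulatory filing = (1 + 4·2 + 15)/6 = 24/6 = 4; σ²_Regulatory filing = ((15−1)/6)² = 5.444
te_Marketing collateral = (6 + 4·8 + 10)/6 = 48/6 = 8; σ²_Marketing collateral = ((10−6)/6)² = 0.444
te_Sales training = (13 + 4·14 + 15)/6 = 84/6 = 14; σ²_Sales training = ((15−13)/6)² = 0.111

Forward pass:
ES_Tooling = 0; EF_Tooling = 12
ES_Supplier sourcing = 0; EF_Supplier sourcing = 12
ES_Pilot run = 12; EF_Pilot run = 12+10 = 22
ES_QA = 12; EF_QA = 12+8 = 20
ES_Packaging design = 12; EF_Packaging design = 12+4 = 16
ES_Regulatory filing = 12; EF_Regulatory filing = 12+4 = 16
ES_Marketing collateral = max(EF_Tooling=12, EF_Supplier sourcing=12) = 12; EF_Marketing collateral = 12+8 = 20
ES_Sales training = max(EF_Tooling=12, EF_Pilot run=22, EF_QA=20, EF_Packaging design=16, EF_Regulatory filing=16, EF_Marketing collateral=20) = 22; EF_Sales training = 22+14 = 36
Expected project duration μ = 36 days. Critical path: Supplier sourcing → Pilot run → Sales training.

Variance along critical path = 2.778 + 0.111 + 0.111 = 3.000; σ = √3.000 = 1.732 days.
Z = (38 − 36) / 1.732 = 1.155
P(T ≤ 38) = Φ(1.155) ≈ 0.876

0.876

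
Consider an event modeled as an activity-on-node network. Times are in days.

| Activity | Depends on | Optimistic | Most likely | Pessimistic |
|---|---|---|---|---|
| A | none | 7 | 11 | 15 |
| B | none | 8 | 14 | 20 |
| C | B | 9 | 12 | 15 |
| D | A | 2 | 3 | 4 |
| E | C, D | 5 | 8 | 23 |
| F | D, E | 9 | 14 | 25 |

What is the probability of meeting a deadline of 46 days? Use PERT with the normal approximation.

0.138

te_A = (7 + 4·11 + 15)/6 = 66/6 = 11; σ²_A = ((15−7)/6)² = 1.778
te_B = (8 + 4·14 + 20)/6 = 84/6 = 14; σ²_B = ((20−8)/6)² = 4.000
te_C = (9 + 4·12 + 15)/6 = 72/6 = 12; σ²_C = ((15−9)/6)² = 1.000
te_D = (2 + 4·3 + 4)/6 = 18/6 = 3; σ²_D = ((4−2)/6)² = 0.111
te_E = (5 + 4·8 + 23)/6 = 60/6 = 10; σ²_E = ((23−5)/6)² = 9.000
te_F = (9 + 4·14 + 25)/6 = 90/6 = 15; σ²_F = ((25−9)/6)² = 7.111

Forward pass:
ES_A = 0; EF_A = 11
ES_B = 0; EF_B = 14
ES_C = 14; EF_C = 14+12 = 26
ES_D = 11; EF_D = 11+3 = 14
ES_E = max(EF_C=26, EF_D=14) = 26; EF_E = 26+10 = 36
ES_F = max(EF_D=14, EF_E=36) = 36; EF_F = 36+15 = 51
Expected project duration μ = 51 days. Critical path: B → C → E → F.

Variance along critical path = 4.000 + 1.000 + 9.000 + 7.111 = 21.111; σ = √21.111 = 4.595 days.
Z = (46 − 51) / 4.595 = -1.088
P(T ≤ 46) = Φ(-1.088) ≈ 0.138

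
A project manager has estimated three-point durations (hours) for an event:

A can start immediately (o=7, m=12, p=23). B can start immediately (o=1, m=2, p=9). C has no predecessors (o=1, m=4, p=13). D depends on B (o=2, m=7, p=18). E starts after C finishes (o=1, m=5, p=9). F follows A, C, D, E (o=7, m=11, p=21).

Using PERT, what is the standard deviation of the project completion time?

te_A = (7 + 4·12 + 23)/6 = 78/6 = 13; σ²_A = ((23−7)/6)² = 7.111
te_B = (1 + 4·2 + 9)/6 = 18/6 = 3; σ²_B = ((9−1)/6)² = 1.778
te_C = (1 + 4·4 + 13)/6 = 30/6 = 5; σ²_C = ((13−1)/6)² = 4.000
te_D = (2 + 4·7 + 18)/6 = 48/6 = 8; σ²_D = ((18−2)/6)² = 7.111
te_E = (1 + 4·5 + 9)/6 = 30/6 = 5; σ²_E = ((9−1)/6)² = 1.778
te_F = (7 + 4·11 + 21)/6 = 72/6 = 12; σ²_F = ((21−7)/6)² = 5.444

Forward pass:
ES_A = 0; EF_A = 13
ES_B = 0; EF_B = 3
ES_C = 0; EF_C = 5
ES_D = 3; EF_D = 3+8 = 11
ES_E = 5; EF_E = 5+5 = 10
ES_F = max(EF_A=13, EF_C=5, EF_D=11, EF_E=10) = 13; EF_F = 13+12 = 25
Expected project duration μ = 25 hours. Critical path: A → F.

Variance along critical path = 7.111 + 5.444 = 12.556
σ = √12.556 = 3.543 hours

3.54 hours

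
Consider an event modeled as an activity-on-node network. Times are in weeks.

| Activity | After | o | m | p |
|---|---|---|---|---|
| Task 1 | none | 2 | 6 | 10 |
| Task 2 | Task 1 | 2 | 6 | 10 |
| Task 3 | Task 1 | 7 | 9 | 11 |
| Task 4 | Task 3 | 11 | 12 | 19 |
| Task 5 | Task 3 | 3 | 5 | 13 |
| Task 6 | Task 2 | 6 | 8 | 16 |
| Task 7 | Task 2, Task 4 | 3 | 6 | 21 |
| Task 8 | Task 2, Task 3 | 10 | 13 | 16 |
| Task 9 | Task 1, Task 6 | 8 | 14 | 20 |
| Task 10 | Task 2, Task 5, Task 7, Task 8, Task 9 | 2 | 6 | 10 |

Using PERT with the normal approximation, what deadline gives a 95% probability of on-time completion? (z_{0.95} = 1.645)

te_Task 1 = (2 + 4·6 + 10)/6 = 36/6 = 6; σ²_Task 1 = ((10−2)/6)² = 1.778
te_Task 2 = (2 + 4·6 + 10)/6 = 36/6 = 6; σ²_Task 2 = ((10−2)/6)² = 1.778
te_Task 3 = (7 + 4·9 + 11)/6 = 54/6 = 9; σ²_Task 3 = ((11−7)/6)² = 0.444
te_Task 4 = (11 + 4·12 + 19)/6 = 78/6 = 13; σ²_Task 4 = ((19−11)/6)² = 1.778
te_Task 5 = (3 + 4·5 + 13)/6 = 36/6 = 6; σ²_Task 5 = ((13−3)/6)² = 2.778
te_Task 6 = (6 + 4·8 + 16)/6 = 54/6 = 9; σ²_Task 6 = ((16−6)/6)² = 2.778
te_Task 7 = (3 + 4·6 + 21)/6 = 48/6 = 8; σ²_Task 7 = ((21−3)/6)² = 9.000
te_Task 8 = (10 + 4·13 + 16)/6 = 78/6 = 13; σ²_Task 8 = ((16−10)/6)² = 1.000
te_Task 9 = (8 + 4·14 + 20)/6 = 84/6 = 14; σ²_Task 9 = ((20−8)/6)² = 4.000
te_Task 10 = (2 + 4·6 + 10)/6 = 36/6 = 6; σ²_Task 10 = ((10−2)/6)² = 1.778

Forward pass:
ES_Task 1 = 0; EF_Task 1 = 6
ES_Task 2 = 6; EF_Task 2 = 6+6 = 12
ES_Task 3 = 6; EF_Task 3 = 6+9 = 15
ES_Task 4 = 15; EF_Task 4 = 15+13 = 28
ES_Task 5 = 15; EF_Task 5 = 15+6 = 21
ES_Task 6 = 12; EF_Task 6 = 12+9 = 21
ES_Task 7 = max(EF_Task 2=12, EF_Task 4=28) = 28; EF_Task 7 = 28+8 = 36
ES_Task 8 = max(EF_Task 2=12, EF_Task 3=15) = 15; EF_Task 8 = 15+13 = 28
ES_Task 9 = max(EF_Task 1=6, EF_Task 6=21) = 21; EF_Task 9 = 21+14 = 35
ES_Task 10 = max(EF_Task 2=12, EF_Task 5=21, EF_Task 7=36, EF_Task 8=28, EF_Task 9=35) = 36; EF_Task 10 = 36+6 = 42
Expected project duration μ = 42 weeks. Critical path: Task 1 → Task 3 → Task 4 → Task 7 → Task 10.

Variance along critical path = 1.778 + 0.444 + 1.778 + 9.000 + 1.778 = 14.778; σ = 3.844 weeks.
D = μ + z·σ = 42 + 1.645·3.844 = 48.3 weeks

48.3 weeks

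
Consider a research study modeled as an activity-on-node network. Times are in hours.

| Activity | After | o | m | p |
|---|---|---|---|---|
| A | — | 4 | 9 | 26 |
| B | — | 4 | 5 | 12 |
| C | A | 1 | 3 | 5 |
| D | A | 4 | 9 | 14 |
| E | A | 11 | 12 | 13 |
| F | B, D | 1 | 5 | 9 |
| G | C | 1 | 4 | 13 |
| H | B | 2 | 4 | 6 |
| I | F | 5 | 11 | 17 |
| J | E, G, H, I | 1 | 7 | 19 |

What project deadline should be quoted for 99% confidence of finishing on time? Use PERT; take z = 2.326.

te_A = (4 + 4·9 + 26)/6 = 66/6 = 11; σ²_A = ((26−4)/6)² = 13.444
te_B = (4 + 4·5 + 12)/6 = 36/6 = 6; σ²_B = ((12−4)/6)² = 1.778
te_C = (1 + 4·3 + 5)/6 = 18/6 = 3; σ²_C = ((5−1)/6)² = 0.444
te_D = (4 + 4·9 + 14)/6 = 54/6 = 9; σ²_D = ((14−4)/6)² = 2.778
te_E = (11 + 4·12 + 13)/6 = 72/6 = 12; σ²_E = ((13−11)/6)² = 0.111
te_F = (1 + 4·5 + 9)/6 = 30/6 = 5; σ²_F = ((9−1)/6)² = 1.778
te_G = (1 + 4·4 + 13)/6 = 30/6 = 5; σ²_G = ((13−1)/6)² = 4.000
te_H = (2 + 4·4 + 6)/6 = 24/6 = 4; σ²_H = ((6−2)/6)² = 0.444
te_I = (5 + 4·11 + 17)/6 = 66/6 = 11; σ²_I = ((17−5)/6)² = 4.000
te_J = (1 + 4·7 + 19)/6 = 48/6 = 8; σ²_J = ((19−1)/6)² = 9.000

Forward pass:
ES_A = 0; EF_A = 11
ES_B = 0; EF_B = 6
ES_C = 11; EF_C = 11+3 = 14
ES_D = 11; EF_D = 11+9 = 20
ES_E = 11; EF_E = 11+12 = 23
ES_F = max(EF_B=6, EF_D=20) = 20; EF_F = 20+5 = 25
ES_G = 14; EF_G = 14+5 = 19
ES_H = 6; EF_H = 6+4 = 10
ES_I = 25; EF_I = 25+11 = 36
ES_J = max(EF_E=23, EF_G=19, EF_H=10, EF_I=36) = 36; EF_J = 36+8 = 44
Expected project duration μ = 44 hours. Critical path: A → D → F → I → J.

Variance along critical path = 13.444 + 2.778 + 1.778 + 4.000 + 9.000 = 31.000; σ = 5.568 hours.
D = μ + z·σ = 44 + 2.326·5.568 = 57.0 hours

57.0 hours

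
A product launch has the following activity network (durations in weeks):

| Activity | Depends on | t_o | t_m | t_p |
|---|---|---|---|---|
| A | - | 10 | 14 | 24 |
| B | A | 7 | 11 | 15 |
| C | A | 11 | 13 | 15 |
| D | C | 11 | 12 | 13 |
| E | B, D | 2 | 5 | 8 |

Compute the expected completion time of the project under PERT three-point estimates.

te_A = (10 + 4·14 + 24)/6 = 90/6 = 15
te_B = (7 + 4·11 + 15)/6 = 66/6 = 11
te_C = (11 + 4·13 + 15)/6 = 78/6 = 13
te_D = (11 + 4·12 + 13)/6 = 72/6 = 12
te_E = (2 + 4·5 + 8)/6 = 30/6 = 5

Forward pass:
ES_A = 0; EF_A = 15
ES_B = 15; EF_B = 15+11 = 26
ES_C = 15; EF_C = 15+13 = 28
ES_D = 28; EF_D = 28+12 = 40
ES_E = max(EF_B=26, EF_D=40) = 40; EF_E = 40+5 = 45
Expected project duration μ = 45 weeks. Critical path: A → C → D → E.

45 weeks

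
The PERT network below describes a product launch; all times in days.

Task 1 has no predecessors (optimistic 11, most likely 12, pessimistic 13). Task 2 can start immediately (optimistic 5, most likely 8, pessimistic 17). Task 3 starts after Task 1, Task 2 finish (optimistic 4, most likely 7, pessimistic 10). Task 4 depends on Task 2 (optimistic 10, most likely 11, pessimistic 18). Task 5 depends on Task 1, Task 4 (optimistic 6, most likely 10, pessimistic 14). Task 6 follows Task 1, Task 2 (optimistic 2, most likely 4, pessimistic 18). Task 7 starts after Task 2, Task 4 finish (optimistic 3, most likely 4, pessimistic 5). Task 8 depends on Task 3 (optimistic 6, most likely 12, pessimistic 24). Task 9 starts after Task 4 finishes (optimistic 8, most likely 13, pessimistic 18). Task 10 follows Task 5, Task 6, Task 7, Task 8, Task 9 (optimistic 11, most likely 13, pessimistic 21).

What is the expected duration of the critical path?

te_Task 1 = (11 + 4·12 + 13)/6 = 72/6 = 12
te_Task 2 = (5 + 4·8 + 17)/6 = 54/6 = 9
te_Task 3 = (4 + 4·7 + 10)/6 = 42/6 = 7
te_Task 4 = (10 + 4·11 + 18)/6 = 72/6 = 12
te_Task 5 = (6 + 4·10 + 14)/6 = 60/6 = 10
te_Task 6 = (2 + 4·4 + 18)/6 = 36/6 = 6
te_Task 7 = (3 + 4·4 + 5)/6 = 24/6 = 4
te_Task 8 = (6 + 4·12 + 24)/6 = 78/6 = 13
te_Task 9 = (8 + 4·13 + 18)/6 = 78/6 = 13
te_Task 10 = (11 + 4·13 + 21)/6 = 84/6 = 14

Forward pass:
ES_Task 1 = 0; EF_Task 1 = 12
ES_Task 2 = 0; EF_Task 2 = 9
ES_Task 3 = max(EF_Task 1=12, EF_Task 2=9) = 12; EF_Task 3 = 12+7 = 19
ES_Task 4 = 9; EF_Task 4 = 9+12 = 21
ES_Task 5 = max(EF_Task 1=12, EF_Task 4=21) = 21; EF_Task 5 = 21+10 = 31
ES_Task 6 = max(EF_Task 1=12, EF_Task 2=9) = 12; EF_Task 6 = 12+6 = 18
ES_Task 7 = max(EF_Task 2=9, EF_Task 4=21) = 21; EF_Task 7 = 21+4 = 25
ES_Task 8 = 19; EF_Task 8 = 19+13 = 32
ES_Task 9 = 21; EF_Task 9 = 21+13 = 34
ES_Task 10 = max(EF_Task 5=31, EF_Task 6=18, EF_Task 7=25, EF_Task 8=32, EF_Task 9=34) = 34; EF_Task 10 = 34+14 = 48
Expected project duration μ = 48 days. Critical path: Task 2 → Task 4 → Task 9 → Task 10.

48 days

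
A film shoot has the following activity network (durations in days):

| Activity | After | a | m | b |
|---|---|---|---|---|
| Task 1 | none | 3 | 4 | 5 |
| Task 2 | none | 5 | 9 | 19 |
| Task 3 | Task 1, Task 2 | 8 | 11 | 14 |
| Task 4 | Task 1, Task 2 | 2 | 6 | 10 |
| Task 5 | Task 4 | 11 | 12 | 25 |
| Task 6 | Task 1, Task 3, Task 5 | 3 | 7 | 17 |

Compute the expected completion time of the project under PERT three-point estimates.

38 days

te_Task 1 = (3 + 4·4 + 5)/6 = 24/6 = 4
te_Task 2 = (5 + 4·9 + 19)/6 = 60/6 = 10
te_Task 3 = (8 + 4·11 + 14)/6 = 66/6 = 11
te_Task 4 = (2 + 4·6 + 10)/6 = 36/6 = 6
te_Task 5 = (11 + 4·12 + 25)/6 = 84/6 = 14
te_Task 6 = (3 + 4·7 + 17)/6 = 48/6 = 8

Forward pass:
ES_Task 1 = 0; EF_Task 1 = 4
ES_Task 2 = 0; EF_Task 2 = 10
ES_Task 3 = max(EF_Task 1=4, EF_Task 2=10) = 10; EF_Task 3 = 10+11 = 21
ES_Task 4 = max(EF_Task 1=4, EF_Task 2=10) = 10; EF_Task 4 = 10+6 = 16
ES_Task 5 = 16; EF_Task 5 = 16+14 = 30
ES_Task 6 = max(EF_Task 1=4, EF_Task 3=21, EF_Task 5=30) = 30; EF_Task 6 = 30+8 = 38
Expected project duration μ = 38 days. Critical path: Task 2 → Task 4 → Task 5 → Task 6.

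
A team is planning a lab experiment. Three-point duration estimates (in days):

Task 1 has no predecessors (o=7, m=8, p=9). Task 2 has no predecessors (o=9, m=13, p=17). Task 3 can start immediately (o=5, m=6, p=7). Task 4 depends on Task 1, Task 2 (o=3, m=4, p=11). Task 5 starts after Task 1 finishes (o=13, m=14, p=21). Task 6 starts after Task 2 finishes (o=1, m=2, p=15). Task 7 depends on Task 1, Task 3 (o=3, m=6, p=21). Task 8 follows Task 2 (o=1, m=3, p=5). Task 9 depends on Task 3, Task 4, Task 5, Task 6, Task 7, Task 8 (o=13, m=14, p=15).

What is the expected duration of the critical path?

37 days

te_Task 1 = (7 + 4·8 + 9)/6 = 48/6 = 8
te_Task 2 = (9 + 4·13 + 17)/6 = 78/6 = 13
te_Task 3 = (5 + 4·6 + 7)/6 = 36/6 = 6
te_Task 4 = (3 + 4·4 + 11)/6 = 30/6 = 5
te_Task 5 = (13 + 4·14 + 21)/6 = 90/6 = 15
te_Task 6 = (1 + 4·2 + 15)/6 = 24/6 = 4
te_Task 7 = (3 + 4·6 + 21)/6 = 48/6 = 8
te_Task 8 = (1 + 4·3 + 5)/6 = 18/6 = 3
te_Task 9 = (13 + 4·14 + 15)/6 = 84/6 = 14

Forward pass:
ES_Task 1 = 0; EF_Task 1 = 8
ES_Task 2 = 0; EF_Task 2 = 13
ES_Task 3 = 0; EF_Task 3 = 6
ES_Task 4 = max(EF_Task 1=8, EF_Task 2=13) = 13; EF_Task 4 = 13+5 = 18
ES_Task 5 = 8; EF_Task 5 = 8+15 = 23
ES_Task 6 = 13; EF_Task 6 = 13+4 = 17
ES_Task 7 = max(EF_Task 1=8, EF_Task 3=6) = 8; EF_Task 7 = 8+8 = 16
ES_Task 8 = 13; EF_Task 8 = 13+3 = 16
ES_Task 9 = max(EF_Task 3=6, EF_Task 4=18, EF_Task 5=23, EF_Task 6=17, EF_Task 7=16, EF_Task 8=16) = 23; EF_Task 9 = 23+14 = 37
Expected project duration μ = 37 days. Critical path: Task 1 → Task 5 → Task 9.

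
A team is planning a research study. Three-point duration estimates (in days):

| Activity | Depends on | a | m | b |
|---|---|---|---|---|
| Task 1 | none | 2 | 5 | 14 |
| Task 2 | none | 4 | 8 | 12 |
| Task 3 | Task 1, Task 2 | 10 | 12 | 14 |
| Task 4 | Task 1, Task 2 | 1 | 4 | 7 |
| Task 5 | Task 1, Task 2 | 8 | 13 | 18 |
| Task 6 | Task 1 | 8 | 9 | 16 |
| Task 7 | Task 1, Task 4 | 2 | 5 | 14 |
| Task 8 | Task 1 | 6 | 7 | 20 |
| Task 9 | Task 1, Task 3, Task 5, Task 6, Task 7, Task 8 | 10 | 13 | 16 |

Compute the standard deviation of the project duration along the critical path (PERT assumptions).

te_Task 1 = (2 + 4·5 + 14)/6 = 36/6 = 6; σ²_Task 1 = ((14−2)/6)² = 4.000
te_Task 2 = (4 + 4·8 + 12)/6 = 48/6 = 8; σ²_Task 2 = ((12−4)/6)² = 1.778
te_Task 3 = (10 + 4·12 + 14)/6 = 72/6 = 12; σ²_Task 3 = ((14−10)/6)² = 0.444
te_Task 4 = (1 + 4·4 + 7)/6 = 24/6 = 4; σ²_Task 4 = ((7−1)/6)² = 1.000
te_Task 5 = (8 + 4·13 + 18)/6 = 78/6 = 13; σ²_Task 5 = ((18−8)/6)² = 2.778
te_Task 6 = (8 + 4·9 + 16)/6 = 60/6 = 10; σ²_Task 6 = ((16−8)/6)² = 1.778
te_Task 7 = (2 + 4·5 + 14)/6 = 36/6 = 6; σ²_Task 7 = ((14−2)/6)² = 4.000
te_Task 8 = (6 + 4·7 + 20)/6 = 54/6 = 9; σ²_Task 8 = ((20−6)/6)² = 5.444
te_Task 9 = (10 + 4·13 + 16)/6 = 78/6 = 13; σ²_Task 9 = ((16−10)/6)² = 1.000

Forward pass:
ES_Task 1 = 0; EF_Task 1 = 6
ES_Task 2 = 0; EF_Task 2 = 8
ES_Task 3 = max(EF_Task 1=6, EF_Task 2=8) = 8; EF_Task 3 = 8+12 = 20
ES_Task 4 = max(EF_Task 1=6, EF_Task 2=8) = 8; EF_Task 4 = 8+4 = 12
ES_Task 5 = max(EF_Task 1=6, EF_Task 2=8) = 8; EF_Task 5 = 8+13 = 21
ES_Task 6 = 6; EF_Task 6 = 6+10 = 16
ES_Task 7 = max(EF_Task 1=6, EF_Task 4=12) = 12; EF_Task 7 = 12+6 = 18
ES_Task 8 = 6; EF_Task 8 = 6+9 = 15
ES_Task 9 = max(EF_Task 1=6, EF_Task 3=20, EF_Task 5=21, EF_Task 6=16, EF_Task 7=18, EF_Task 8=15) = 21; EF_Task 9 = 21+13 = 34
Expected project duration μ = 34 days. Critical path: Task 2 → Task 5 → Task 9.

Variance along critical path = 1.778 + 2.778 + 1.000 = 5.556
σ = √5.556 = 2.357 days

2.36 days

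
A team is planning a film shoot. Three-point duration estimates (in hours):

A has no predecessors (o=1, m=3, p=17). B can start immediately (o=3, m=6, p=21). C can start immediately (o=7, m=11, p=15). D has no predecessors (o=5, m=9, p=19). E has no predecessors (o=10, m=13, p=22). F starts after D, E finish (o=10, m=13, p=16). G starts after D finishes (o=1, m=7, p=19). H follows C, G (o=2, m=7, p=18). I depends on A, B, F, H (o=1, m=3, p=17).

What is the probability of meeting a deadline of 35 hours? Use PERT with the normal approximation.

te_A = (1 + 4·3 + 17)/6 = 30/6 = 5; σ²_A = ((17−1)/6)² = 7.111
te_B = (3 + 4·6 + 21)/6 = 48/6 = 8; σ²_B = ((21−3)/6)² = 9.000
te_C = (7 + 4·11 + 15)/6 = 66/6 = 11; σ²_C = ((15−7)/6)² = 1.778
te_D = (5 + 4·9 + 19)/6 = 60/6 = 10; σ²_D = ((19−5)/6)² = 5.444
te_E = (10 + 4·13 + 22)/6 = 84/6 = 14; σ²_E = ((22−10)/6)² = 4.000
te_F = (10 + 4·13 + 16)/6 = 78/6 = 13; σ²_F = ((16−10)/6)² = 1.000
te_G = (1 + 4·7 + 19)/6 = 48/6 = 8; σ²_G = ((19−1)/6)² = 9.000
te_H = (2 + 4·7 + 18)/6 = 48/6 = 8; σ²_H = ((18−2)/6)² = 7.111
te_I = (1 + 4·3 + 17)/6 = 30/6 = 5; σ²_I = ((17−1)/6)² = 7.111

Forward pass:
ES_A = 0; EF_A = 5
ES_B = 0; EF_B = 8
ES_C = 0; EF_C = 11
ES_D = 0; EF_D = 10
ES_E = 0; EF_E = 14
ES_F = max(EF_D=10, EF_E=14) = 14; EF_F = 14+13 = 27
ES_G = 10; EF_G = 10+8 = 18
ES_H = max(EF_C=11, EF_G=18) = 18; EF_H = 18+8 = 26
ES_I = max(EF_A=5, EF_B=8, EF_F=27, EF_H=26) = 27; EF_I = 27+5 = 32
Expected project duration μ = 32 hours. Critical path: E → F → I.

Variance along critical path = 4.000 + 1.000 + 7.111 = 12.111; σ = √12.111 = 3.480 hours.
Z = (35 − 32) / 3.480 = 0.862
P(T ≤ 35) = Φ(0.862) ≈ 0.806

0.806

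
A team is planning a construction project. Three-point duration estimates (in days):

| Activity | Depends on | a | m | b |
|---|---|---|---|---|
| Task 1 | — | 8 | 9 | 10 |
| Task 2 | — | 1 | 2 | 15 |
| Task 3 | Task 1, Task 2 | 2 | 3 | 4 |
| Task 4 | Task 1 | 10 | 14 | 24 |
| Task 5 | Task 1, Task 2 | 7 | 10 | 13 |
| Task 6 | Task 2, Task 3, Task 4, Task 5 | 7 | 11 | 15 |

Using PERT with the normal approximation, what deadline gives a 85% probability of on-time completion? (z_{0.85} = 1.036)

37.8 days

te_Task 1 = (8 + 4·9 + 10)/6 = 54/6 = 9; σ²_Task 1 = ((10−8)/6)² = 0.111
te_Task 2 = (1 + 4·2 + 15)/6 = 24/6 = 4; σ²_Task 2 = ((15−1)/6)² = 5.444
te_Task 3 = (2 + 4·3 + 4)/6 = 18/6 = 3; σ²_Task 3 = ((4−2)/6)² = 0.111
te_Task 4 = (10 + 4·14 + 24)/6 = 90/6 = 15; σ²_Task 4 = ((24−10)/6)² = 5.444
te_Task 5 = (7 + 4·10 + 13)/6 = 60/6 = 10; σ²_Task 5 = ((13−7)/6)² = 1.000
te_Task 6 = (7 + 4·11 + 15)/6 = 66/6 = 11; σ²_Task 6 = ((15−7)/6)² = 1.778

Forward pass:
ES_Task 1 = 0; EF_Task 1 = 9
ES_Task 2 = 0; EF_Task 2 = 4
ES_Task 3 = max(EF_Task 1=9, EF_Task 2=4) = 9; EF_Task 3 = 9+3 = 12
ES_Task 4 = 9; EF_Task 4 = 9+15 = 24
ES_Task 5 = max(EF_Task 1=9, EF_Task 2=4) = 9; EF_Task 5 = 9+10 = 19
ES_Task 6 = max(EF_Task 2=4, EF_Task 3=12, EF_Task 4=24, EF_Task 5=19) = 24; EF_Task 6 = 24+11 = 35
Expected project duration μ = 35 days. Critical path: Task 1 → Task 4 → Task 6.

Variance along critical path = 0.111 + 5.444 + 1.778 = 7.333; σ = 2.708 days.
D = μ + z·σ = 35 + 1.036·2.708 = 37.8 days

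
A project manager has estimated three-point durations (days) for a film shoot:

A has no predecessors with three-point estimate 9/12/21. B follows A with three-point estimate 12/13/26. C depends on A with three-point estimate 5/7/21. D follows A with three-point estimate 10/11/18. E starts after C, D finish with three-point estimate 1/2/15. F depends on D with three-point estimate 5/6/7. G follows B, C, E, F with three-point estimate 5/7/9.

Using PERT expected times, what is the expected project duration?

te_A = (9 + 4·12 + 21)/6 = 78/6 = 13
te_B = (12 + 4·13 + 26)/6 = 90/6 = 15
te_C = (5 + 4·7 + 21)/6 = 54/6 = 9
te_D = (10 + 4·11 + 18)/6 = 72/6 = 12
te_E = (1 + 4·2 + 15)/6 = 24/6 = 4
te_F = (5 + 4·6 + 7)/6 = 36/6 = 6
te_G = (5 + 4·7 + 9)/6 = 42/6 = 7

Forward pass:
ES_A = 0; EF_A = 13
ES_B = 13; EF_B = 13+15 = 28
ES_C = 13; EF_C = 13+9 = 22
ES_D = 13; EF_D = 13+12 = 25
ES_E = max(EF_C=22, EF_D=25) = 25; EF_E = 25+4 = 29
ES_F = 25; EF_F = 25+6 = 31
ES_G = max(EF_B=28, EF_C=22, EF_E=29, EF_F=31) = 31; EF_G = 31+7 = 38
Expected project duration μ = 38 days. Critical path: A → D → F → G.

38 days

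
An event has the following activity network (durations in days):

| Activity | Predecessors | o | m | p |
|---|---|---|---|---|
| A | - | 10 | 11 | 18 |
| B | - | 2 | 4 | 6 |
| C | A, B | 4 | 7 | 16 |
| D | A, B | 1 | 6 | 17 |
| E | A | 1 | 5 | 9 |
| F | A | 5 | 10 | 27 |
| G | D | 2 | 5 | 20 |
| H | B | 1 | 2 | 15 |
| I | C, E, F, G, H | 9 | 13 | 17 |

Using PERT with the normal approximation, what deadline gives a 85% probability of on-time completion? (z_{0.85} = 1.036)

43.6 days

te_A = (10 + 4·11 + 18)/6 = 72/6 = 12; σ²_A = ((18−10)/6)² = 1.778
te_B = (2 + 4·4 + 6)/6 = 24/6 = 4; σ²_B = ((6−2)/6)² = 0.444
te_C = (4 + 4·7 + 16)/6 = 48/6 = 8; σ²_C = ((16−4)/6)² = 4.000
te_D = (1 + 4·6 + 17)/6 = 42/6 = 7; σ²_D = ((17−1)/6)² = 7.111
te_E = (1 + 4·5 + 9)/6 = 30/6 = 5; σ²_E = ((9−1)/6)² = 1.778
te_F = (5 + 4·10 + 27)/6 = 72/6 = 12; σ²_F = ((27−5)/6)² = 13.444
te_G = (2 + 4·5 + 20)/6 = 42/6 = 7; σ²_G = ((20−2)/6)² = 9.000
te_H = (1 + 4·2 + 15)/6 = 24/6 = 4; σ²_H = ((15−1)/6)² = 5.444
te_I = (9 + 4·13 + 17)/6 = 78/6 = 13; σ²_I = ((17−9)/6)² = 1.778

Forward pass:
ES_A = 0; EF_A = 12
ES_B = 0; EF_B = 4
ES_C = max(EF_A=12, EF_B=4) = 12; EF_C = 12+8 = 20
ES_D = max(EF_A=12, EF_B=4) = 12; EF_D = 12+7 = 19
ES_E = 12; EF_E = 12+5 = 17
ES_F = 12; EF_F = 12+12 = 24
ES_G = 19; EF_G = 19+7 = 26
ES_H = 4; EF_H = 4+4 = 8
ES_I = max(EF_C=20, EF_E=17, EF_F=24, EF_G=26, EF_H=8) = 26; EF_I = 26+13 = 39
Expected project duration μ = 39 days. Critical path: A → D → G → I.

Variance along critical path = 1.778 + 7.111 + 9.000 + 1.778 = 19.667; σ = 4.435 days.
D = μ + z·σ = 39 + 1.036·4.435 = 43.6 days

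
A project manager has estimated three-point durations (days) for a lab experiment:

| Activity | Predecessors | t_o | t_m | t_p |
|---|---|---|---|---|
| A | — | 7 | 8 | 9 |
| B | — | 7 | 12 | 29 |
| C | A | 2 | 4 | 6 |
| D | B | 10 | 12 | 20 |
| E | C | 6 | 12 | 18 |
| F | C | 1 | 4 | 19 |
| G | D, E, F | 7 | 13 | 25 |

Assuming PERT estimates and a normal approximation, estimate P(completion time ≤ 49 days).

te_A = (7 + 4·8 + 9)/6 = 48/6 = 8; σ²_A = ((9−7)/6)² = 0.111
te_B = (7 + 4·12 + 29)/6 = 84/6 = 14; σ²_B = ((29−7)/6)² = 13.444
te_C = (2 + 4·4 + 6)/6 = 24/6 = 4; σ²_C = ((6−2)/6)² = 0.444
te_D = (10 + 4·12 + 20)/6 = 78/6 = 13; σ²_D = ((20−10)/6)² = 2.778
te_E = (6 + 4·12 + 18)/6 = 72/6 = 12; σ²_E = ((18−6)/6)² = 4.000
te_F = (1 + 4·4 + 19)/6 = 36/6 = 6; σ²_F = ((19−1)/6)² = 9.000
te_G = (7 + 4·13 + 25)/6 = 84/6 = 14; σ²_G = ((25−7)/6)² = 9.000

Forward pass:
ES_A = 0; EF_A = 8
ES_B = 0; EF_B = 14
ES_C = 8; EF_C = 8+4 = 12
ES_D = 14; EF_D = 14+13 = 27
ES_E = 12; EF_E = 12+12 = 24
ES_F = 12; EF_F = 12+6 = 18
ES_G = max(EF_D=27, EF_E=24, EF_F=18) = 27; EF_G = 27+14 = 41
Expected project duration μ = 41 days. Critical path: B → D → G.

Variance along critical path = 13.444 + 2.778 + 9.000 = 25.222; σ = √25.222 = 5.022 days.
Z = (49 − 41) / 5.022 = 1.593
P(T ≤ 49) = Φ(1.593) ≈ 0.944

0.944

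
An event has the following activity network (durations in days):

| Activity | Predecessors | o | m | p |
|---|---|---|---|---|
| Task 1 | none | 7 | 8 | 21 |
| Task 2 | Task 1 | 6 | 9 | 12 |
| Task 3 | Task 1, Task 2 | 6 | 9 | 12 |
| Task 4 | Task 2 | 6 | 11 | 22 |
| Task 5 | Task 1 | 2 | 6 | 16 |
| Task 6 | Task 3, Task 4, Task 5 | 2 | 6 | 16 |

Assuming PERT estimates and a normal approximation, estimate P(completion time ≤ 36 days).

0.323

te_Task 1 = (7 + 4·8 + 21)/6 = 60/6 = 10; σ²_Task 1 = ((21−7)/6)² = 5.444
te_Task 2 = (6 + 4·9 + 12)/6 = 54/6 = 9; σ²_Task 2 = ((12−6)/6)² = 1.000
te_Task 3 = (6 + 4·9 + 12)/6 = 54/6 = 9; σ²_Task 3 = ((12−6)/6)² = 1.000
te_Task 4 = (6 + 4·11 + 22)/6 = 72/6 = 12; σ²_Task 4 = ((22−6)/6)² = 7.111
te_Task 5 = (2 + 4·6 + 16)/6 = 42/6 = 7; σ²_Task 5 = ((16−2)/6)² = 5.444
te_Task 6 = (2 + 4·6 + 16)/6 = 42/6 = 7; σ²_Task 6 = ((16−2)/6)² = 5.444

Forward pass:
ES_Task 1 = 0; EF_Task 1 = 10
ES_Task 2 = 10; EF_Task 2 = 10+9 = 19
ES_Task 3 = max(EF_Task 1=10, EF_Task 2=19) = 19; EF_Task 3 = 19+9 = 28
ES_Task 4 = 19; EF_Task 4 = 19+12 = 31
ES_Task 5 = 10; EF_Task 5 = 10+7 = 17
ES_Task 6 = max(EF_Task 3=28, EF_Task 4=31, EF_Task 5=17) = 31; EF_Task 6 = 31+7 = 38
Expected project duration μ = 38 days. Critical path: Task 1 → Task 2 → Task 4 → Task 6.

Variance along critical path = 5.444 + 1.000 + 7.111 + 5.444 = 19.000; σ = √19.000 = 4.359 days.
Z = (36 − 38) / 4.359 = -0.459
P(T ≤ 36) = Φ(-0.459) ≈ 0.323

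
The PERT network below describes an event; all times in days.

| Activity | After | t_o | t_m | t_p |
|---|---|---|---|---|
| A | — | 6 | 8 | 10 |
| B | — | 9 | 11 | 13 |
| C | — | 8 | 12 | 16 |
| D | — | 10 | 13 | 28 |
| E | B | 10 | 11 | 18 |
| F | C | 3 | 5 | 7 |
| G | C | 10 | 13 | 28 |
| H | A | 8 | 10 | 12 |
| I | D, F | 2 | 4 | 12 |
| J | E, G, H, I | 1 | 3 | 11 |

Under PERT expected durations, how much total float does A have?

9 days

te_A = (6 + 4·8 + 10)/6 = 48/6 = 8
te_B = (9 + 4·11 + 13)/6 = 66/6 = 11
te_C = (8 + 4·12 + 16)/6 = 72/6 = 12
te_D = (10 + 4·13 + 28)/6 = 90/6 = 15
te_E = (10 + 4·11 + 18)/6 = 72/6 = 12
te_F = (3 + 4·5 + 7)/6 = 30/6 = 5
te_G = (10 + 4·13 + 28)/6 = 90/6 = 15
te_H = (8 + 4·10 + 12)/6 = 60/6 = 10
te_I = (2 + 4·4 + 12)/6 = 30/6 = 5
te_J = (1 + 4·3 + 11)/6 = 24/6 = 4

Forward pass:
ES_A = 0; EF_A = 8
ES_B = 0; EF_B = 11
ES_C = 0; EF_C = 12
ES_D = 0; EF_D = 15
ES_E = 11; EF_E = 11+12 = 23
ES_F = 12; EF_F = 12+5 = 17
ES_G = 12; EF_G = 12+15 = 27
ES_H = 8; EF_H = 8+10 = 18
ES_I = max(EF_D=15, EF_F=17) = 17; EF_I = 17+5 = 22
ES_J = max(EF_E=23, EF_G=27, EF_H=18, EF_I=22) = 27; EF_J = 27+4 = 31
Expected project duration μ = 31 days. Critical path: C → G → J.

Backward pass:
LF_J = 31; LS_J = 31−4 = 27
LF_I = LS_J = 27; LS_I = 27−5 = 22
LF_H = LS_J = 27; LS_H = 27−10 = 17
LF_G = LS_J = 27; LS_G = 27−15 = 12
LF_F = LS_I = 22; LS_F = 22−5 = 17
LF_E = LS_J = 27; LS_E = 27−12 = 15
LF_D = LS_I = 22; LS_D = 22−15 = 7
LF_C = min(LS_F=17, LS_G=12) = 12; LS_C = 12−12 = 0
LF_B = LS_E = 15; LS_B = 15−11 = 4
LF_A = LS_H = 17; LS_A = 17−8 = 9
Slack_A = LS_A − ES_A = 9 − 0 = 9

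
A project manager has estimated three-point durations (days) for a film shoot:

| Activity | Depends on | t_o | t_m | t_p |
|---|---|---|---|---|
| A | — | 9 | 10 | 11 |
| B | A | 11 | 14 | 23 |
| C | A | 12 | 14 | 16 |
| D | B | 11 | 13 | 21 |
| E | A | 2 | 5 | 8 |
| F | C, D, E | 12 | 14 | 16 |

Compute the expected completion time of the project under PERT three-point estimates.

53 days

te_A = (9 + 4·10 + 11)/6 = 60/6 = 10
te_B = (11 + 4·14 + 23)/6 = 90/6 = 15
te_C = (12 + 4·14 + 16)/6 = 84/6 = 14
te_D = (11 + 4·13 + 21)/6 = 84/6 = 14
te_E = (2 + 4·5 + 8)/6 = 30/6 = 5
te_F = (12 + 4·14 + 16)/6 = 84/6 = 14

Forward pass:
ES_A = 0; EF_A = 10
ES_B = 10; EF_B = 10+15 = 25
ES_C = 10; EF_C = 10+14 = 24
ES_D = 25; EF_D = 25+14 = 39
ES_E = 10; EF_E = 10+5 = 15
ES_F = max(EF_C=24, EF_D=39, EF_E=15) = 39; EF_F = 39+14 = 53
Expected project duration μ = 53 days. Critical path: A → B → D → F.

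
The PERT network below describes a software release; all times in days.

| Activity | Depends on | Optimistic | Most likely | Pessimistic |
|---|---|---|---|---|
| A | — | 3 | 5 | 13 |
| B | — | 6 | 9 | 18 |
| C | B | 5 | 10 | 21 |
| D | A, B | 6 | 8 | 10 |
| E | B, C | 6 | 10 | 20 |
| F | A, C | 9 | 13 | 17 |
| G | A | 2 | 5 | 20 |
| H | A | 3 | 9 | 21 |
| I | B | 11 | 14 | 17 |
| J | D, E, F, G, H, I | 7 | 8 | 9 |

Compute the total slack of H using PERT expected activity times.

18 days

te_A = (3 + 4·5 + 13)/6 = 36/6 = 6
te_B = (6 + 4·9 + 18)/6 = 60/6 = 10
te_C = (5 + 4·10 + 21)/6 = 66/6 = 11
te_D = (6 + 4·8 + 10)/6 = 48/6 = 8
te_E = (6 + 4·10 + 20)/6 = 66/6 = 11
te_F = (9 + 4·13 + 17)/6 = 78/6 = 13
te_G = (2 + 4·5 + 20)/6 = 42/6 = 7
te_H = (3 + 4·9 + 21)/6 = 60/6 = 10
te_I = (11 + 4·14 + 17)/6 = 84/6 = 14
te_J = (7 + 4·8 + 9)/6 = 48/6 = 8

Forward pass:
ES_A = 0; EF_A = 6
ES_B = 0; EF_B = 10
ES_C = 10; EF_C = 10+11 = 21
ES_D = max(EF_A=6, EF_B=10) = 10; EF_D = 10+8 = 18
ES_E = max(EF_B=10, EF_C=21) = 21; EF_E = 21+11 = 32
ES_F = max(EF_A=6, EF_C=21) = 21; EF_F = 21+13 = 34
ES_G = 6; EF_G = 6+7 = 13
ES_H = 6; EF_H = 6+10 = 16
ES_I = 10; EF_I = 10+14 = 24
ES_J = max(EF_D=18, EF_E=32, EF_F=34, EF_G=13, EF_H=16, EF_I=24) = 34; EF_J = 34+8 = 42
Expected project duration μ = 42 days. Critical path: B → C → F → J.

Backward pass:
LF_J = 42; LS_J = 42−8 = 34
LF_I = LS_J = 34; LS_I = 34−14 = 20
LF_H = LS_J = 34; LS_H = 34−10 = 24
LF_G = LS_J = 34; LS_G = 34−7 = 27
LF_F = LS_J = 34; LS_F = 34−13 = 21
LF_E = LS_J = 34; LS_E = 34−11 = 23
LF_D = LS_J = 34; LS_D = 34−8 = 26
LF_C = min(LS_E=23, LS_F=21) = 21; LS_C = 21−11 = 10
LF_B = min(LS_C=10, LS_D=26, LS_E=23, LS_I=20) = 10; LS_B = 10−10 = 0
LF_A = min(LS_D=26, LS_F=21, LS_G=27, LS_H=24) = 21; LS_A = 21−6 = 15
Slack_H = LS_H − ES_H = 24 − 6 = 18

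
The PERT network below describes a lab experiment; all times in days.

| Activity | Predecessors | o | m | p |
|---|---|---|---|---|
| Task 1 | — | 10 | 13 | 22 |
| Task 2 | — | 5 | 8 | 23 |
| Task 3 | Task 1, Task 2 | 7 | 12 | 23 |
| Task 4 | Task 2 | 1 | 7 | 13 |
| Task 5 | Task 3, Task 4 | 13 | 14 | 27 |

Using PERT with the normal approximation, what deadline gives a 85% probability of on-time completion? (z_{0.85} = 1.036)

47.2 days

te_Task 1 = (10 + 4·13 + 22)/6 = 84/6 = 14; σ²_Task 1 = ((22−10)/6)² = 4.000
te_Task 2 = (5 + 4·8 + 23)/6 = 60/6 = 10; σ²_Task 2 = ((23−5)/6)² = 9.000
te_Task 3 = (7 + 4·12 + 23)/6 = 78/6 = 13; σ²_Task 3 = ((23−7)/6)² = 7.111
te_Task 4 = (1 + 4·7 + 13)/6 = 42/6 = 7; σ²_Task 4 = ((13−1)/6)² = 4.000
te_Task 5 = (13 + 4·14 + 27)/6 = 96/6 = 16; σ²_Task 5 = ((27−13)/6)² = 5.444

Forward pass:
ES_Task 1 = 0; EF_Task 1 = 14
ES_Task 2 = 0; EF_Task 2 = 10
ES_Task 3 = max(EF_Task 1=14, EF_Task 2=10) = 14; EF_Task 3 = 14+13 = 27
ES_Task 4 = 10; EF_Task 4 = 10+7 = 17
ES_Task 5 = max(EF_Task 3=27, EF_Task 4=17) = 27; EF_Task 5 = 27+16 = 43
Expected project duration μ = 43 days. Critical path: Task 1 → Task 3 → Task 5.

Variance along critical path = 4.000 + 7.111 + 5.444 = 16.556; σ = 4.069 days.
D = μ + z·σ = 43 + 1.036·4.069 = 47.2 days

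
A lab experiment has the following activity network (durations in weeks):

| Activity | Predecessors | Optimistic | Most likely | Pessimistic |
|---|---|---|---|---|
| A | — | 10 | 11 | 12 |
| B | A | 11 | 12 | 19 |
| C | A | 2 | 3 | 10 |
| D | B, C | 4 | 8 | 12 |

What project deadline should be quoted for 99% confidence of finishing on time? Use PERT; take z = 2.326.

36.5 weeks

te_A = (10 + 4·11 + 12)/6 = 66/6 = 11; σ²_A = ((12−10)/6)² = 0.111
te_B = (11 + 4·12 + 19)/6 = 78/6 = 13; σ²_B = ((19−11)/6)² = 1.778
te_C = (2 + 4·3 + 10)/6 = 24/6 = 4; σ²_C = ((10−2)/6)² = 1.778
te_D = (4 + 4·8 + 12)/6 = 48/6 = 8; σ²_D = ((12−4)/6)² = 1.778

Forward pass:
ES_A = 0; EF_A = 11
ES_B = 11; EF_B = 11+13 = 24
ES_C = 11; EF_C = 11+4 = 15
ES_D = max(EF_B=24, EF_C=15) = 24; EF_D = 24+8 = 32
Expected project duration μ = 32 weeks. Critical path: A → B → D.

Variance along critical path = 0.111 + 1.778 + 1.778 = 3.667; σ = 1.915 weeks.
D = μ + z·σ = 32 + 2.326·1.915 = 36.5 weeks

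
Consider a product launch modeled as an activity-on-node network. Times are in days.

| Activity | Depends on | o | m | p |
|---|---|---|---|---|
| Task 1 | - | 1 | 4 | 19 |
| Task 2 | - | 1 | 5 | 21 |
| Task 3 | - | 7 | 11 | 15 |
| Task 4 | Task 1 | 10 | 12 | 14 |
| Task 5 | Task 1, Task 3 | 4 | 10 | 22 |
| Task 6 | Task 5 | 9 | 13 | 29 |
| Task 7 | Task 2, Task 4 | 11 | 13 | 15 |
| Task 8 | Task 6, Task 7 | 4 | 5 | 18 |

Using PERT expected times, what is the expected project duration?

te_Task 1 = (1 + 4·4 + 19)/6 = 36/6 = 6
te_Task 2 = (1 + 4·5 + 21)/6 = 42/6 = 7
te_Task 3 = (7 + 4·11 + 15)/6 = 66/6 = 11
te_Task 4 = (10 + 4·12 + 14)/6 = 72/6 = 12
te_Task 5 = (4 + 4·10 + 22)/6 = 66/6 = 11
te_Task 6 = (9 + 4·13 + 29)/6 = 90/6 = 15
te_Task 7 = (11 + 4·13 + 15)/6 = 78/6 = 13
te_Task 8 = (4 + 4·5 + 18)/6 = 42/6 = 7

Forward pass:
ES_Task 1 = 0; EF_Task 1 = 6
ES_Task 2 = 0; EF_Task 2 = 7
ES_Task 3 = 0; EF_Task 3 = 11
ES_Task 4 = 6; EF_Task 4 = 6+12 = 18
ES_Task 5 = max(EF_Task 1=6, EF_Task 3=11) = 11; EF_Task 5 = 11+11 = 22
ES_Task 6 = 22; EF_Task 6 = 22+15 = 37
ES_Task 7 = max(EF_Task 2=7, EF_Task 4=18) = 18; EF_Task 7 = 18+13 = 31
ES_Task 8 = max(EF_Task 6=37, EF_Task 7=31) = 37; EF_Task 8 = 37+7 = 44
Expected project duration μ = 44 days. Critical path: Task 3 → Task 5 → Task 6 → Task 8.

44 days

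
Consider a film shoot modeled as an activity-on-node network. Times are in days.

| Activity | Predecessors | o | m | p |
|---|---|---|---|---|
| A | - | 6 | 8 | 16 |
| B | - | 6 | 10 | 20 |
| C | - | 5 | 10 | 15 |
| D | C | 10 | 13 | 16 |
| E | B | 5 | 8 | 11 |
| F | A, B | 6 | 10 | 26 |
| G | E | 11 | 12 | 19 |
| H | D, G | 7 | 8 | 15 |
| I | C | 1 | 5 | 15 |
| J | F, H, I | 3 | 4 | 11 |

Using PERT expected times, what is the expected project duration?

46 days

te_A = (6 + 4·8 + 16)/6 = 54/6 = 9
te_B = (6 + 4·10 + 20)/6 = 66/6 = 11
te_C = (5 + 4·10 + 15)/6 = 60/6 = 10
te_D = (10 + 4·13 + 16)/6 = 78/6 = 13
te_E = (5 + 4·8 + 11)/6 = 48/6 = 8
te_F = (6 + 4·10 + 26)/6 = 72/6 = 12
te_G = (11 + 4·12 + 19)/6 = 78/6 = 13
te_H = (7 + 4·8 + 15)/6 = 54/6 = 9
te_I = (1 + 4·5 + 15)/6 = 36/6 = 6
te_J = (3 + 4·4 + 11)/6 = 30/6 = 5

Forward pass:
ES_A = 0; EF_A = 9
ES_B = 0; EF_B = 11
ES_C = 0; EF_C = 10
ES_D = 10; EF_D = 10+13 = 23
ES_E = 11; EF_E = 11+8 = 19
ES_F = max(EF_A=9, EF_B=11) = 11; EF_F = 11+12 = 23
ES_G = 19; EF_G = 19+13 = 32
ES_H = max(EF_D=23, EF_G=32) = 32; EF_H = 32+9 = 41
ES_I = 10; EF_I = 10+6 = 16
ES_J = max(EF_F=23, EF_H=41, EF_I=16) = 41; EF_J = 41+5 = 46
Expected project duration μ = 46 days. Critical path: B → E → G → H → J.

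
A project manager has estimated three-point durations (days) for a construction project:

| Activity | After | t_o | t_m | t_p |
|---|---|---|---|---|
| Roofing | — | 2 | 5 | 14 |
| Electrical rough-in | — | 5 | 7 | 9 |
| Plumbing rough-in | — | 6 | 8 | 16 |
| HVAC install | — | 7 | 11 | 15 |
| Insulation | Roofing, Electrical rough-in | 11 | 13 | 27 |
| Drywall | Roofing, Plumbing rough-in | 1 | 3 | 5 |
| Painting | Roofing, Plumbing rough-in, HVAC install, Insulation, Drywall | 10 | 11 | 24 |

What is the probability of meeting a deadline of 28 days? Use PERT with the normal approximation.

te_Roofing = (2 + 4·5 + 14)/6 = 36/6 = 6; σ²_Roofing = ((14−2)/6)² = 4.000
te_Electrical rough-in = (5 + 4·7 + 9)/6 = 42/6 = 7; σ²_Electrical rough-in = ((9−5)/6)² = 0.444
te_Plumbing rough-in = (6 + 4·8 + 16)/6 = 54/6 = 9; σ²_Plumbing rough-in = ((16−6)/6)² = 2.778
te_HVAC install = (7 + 4·11 + 15)/6 = 66/6 = 11; σ²_HVAC install = ((15−7)/6)² = 1.778
te_Insulation = (11 + 4·13 + 27)/6 = 90/6 = 15; σ²_Insulation = ((27−11)/6)² = 7.111
te_Drywall = (1 + 4·3 + 5)/6 = 18/6 = 3; σ²_Drywall = ((5−1)/6)² = 0.444
te_Painting = (10 + 4·11 + 24)/6 = 78/6 = 13; σ²_Painting = ((24−10)/6)² = 5.444

Forward pass:
ES_Roofing = 0; EF_Roofing = 6
ES_Electrical rough-in = 0; EF_Electrical rough-in = 7
ES_Plumbing rough-in = 0; EF_Plumbing rough-in = 9
ES_HVAC install = 0; EF_HVAC install = 11
ES_Insulation = max(EF_Roofing=6, EF_Electrical rough-in=7) = 7; EF_Insulation = 7+15 = 22
ES_Drywall = max(EF_Roofing=6, EF_Plumbing rough-in=9) = 9; EF_Drywall = 9+3 = 12
ES_Painting = max(EF_Roofing=6, EF_Plumbing rough-in=9, EF_HVAC install=11, EF_Insulation=22, EF_Drywall=12) = 22; EF_Painting = 22+13 = 35
Expected project duration μ = 35 days. Critical path: Electrical rough-in → Insulation → Painting.

Variance along critical path = 0.444 + 7.111 + 5.444 = 13.000; σ = √13.000 = 3.606 days.
Z = (28 − 35) / 3.606 = -1.941
P(T ≤ 28) = Φ(-1.941) ≈ 0.026

0.026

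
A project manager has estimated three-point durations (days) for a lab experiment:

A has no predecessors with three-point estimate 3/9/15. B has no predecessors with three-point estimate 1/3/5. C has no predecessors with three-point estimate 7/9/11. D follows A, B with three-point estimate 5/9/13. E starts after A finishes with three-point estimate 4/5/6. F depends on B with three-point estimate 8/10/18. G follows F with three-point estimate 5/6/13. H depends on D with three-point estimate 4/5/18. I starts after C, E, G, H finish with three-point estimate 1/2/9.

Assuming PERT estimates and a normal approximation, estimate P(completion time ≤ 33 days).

te_A = (3 + 4·9 + 15)/6 = 54/6 = 9; σ²_A = ((15−3)/6)² = 4.000
te_B = (1 + 4·3 + 5)/6 = 18/6 = 3; σ²_B = ((5−1)/6)² = 0.444
te_C = (7 + 4·9 + 11)/6 = 54/6 = 9; σ²_C = ((11−7)/6)² = 0.444
te_D = (5 + 4·9 + 13)/6 = 54/6 = 9; σ²_D = ((13−5)/6)² = 1.778
te_E = (4 + 4·5 + 6)/6 = 30/6 = 5; σ²_E = ((6−4)/6)² = 0.111
te_F = (8 + 4·10 + 18)/6 = 66/6 = 11; σ²_F = ((18−8)/6)² = 2.778
te_G = (5 + 4·6 + 13)/6 = 42/6 = 7; σ²_G = ((13−5)/6)² = 1.778
te_H = (4 + 4·5 + 18)/6 = 42/6 = 7; σ²_H = ((18−4)/6)² = 5.444
te_I = (1 + 4·2 + 9)/6 = 18/6 = 3; σ²_I = ((9−1)/6)² = 1.778

Forward pass:
ES_A = 0; EF_A = 9
ES_B = 0; EF_B = 3
ES_C = 0; EF_C = 9
ES_D = max(EF_A=9, EF_B=3) = 9; EF_D = 9+9 = 18
ES_E = 9; EF_E = 9+5 = 14
ES_F = 3; EF_F = 3+11 = 14
ES_G = 14; EF_G = 14+7 = 21
ES_H = 18; EF_H = 18+7 = 25
ES_I = max(EF_C=9, EF_E=14, EF_G=21, EF_H=25) = 25; EF_I = 25+3 = 28
Expected project duration μ = 28 days. Critical path: A → D → H → I.

Variance along critical path = 4.000 + 1.778 + 5.444 + 1.778 = 13.000; σ = √13.000 = 3.606 days.
Z = (33 − 28) / 3.606 = 1.387
P(T ≤ 33) = Φ(1.387) ≈ 0.917

0.917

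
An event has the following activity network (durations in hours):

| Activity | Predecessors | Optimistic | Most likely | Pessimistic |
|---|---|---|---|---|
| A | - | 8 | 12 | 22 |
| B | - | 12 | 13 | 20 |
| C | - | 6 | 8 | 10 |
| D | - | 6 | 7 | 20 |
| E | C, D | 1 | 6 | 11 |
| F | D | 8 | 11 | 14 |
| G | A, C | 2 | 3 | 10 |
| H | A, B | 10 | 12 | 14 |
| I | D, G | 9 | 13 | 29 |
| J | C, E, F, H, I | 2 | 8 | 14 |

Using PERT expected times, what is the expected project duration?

40 hours

te_A = (8 + 4·12 + 22)/6 = 78/6 = 13
te_B = (12 + 4·13 + 20)/6 = 84/6 = 14
te_C = (6 + 4·8 + 10)/6 = 48/6 = 8
te_D = (6 + 4·7 + 20)/6 = 54/6 = 9
te_E = (1 + 4·6 + 11)/6 = 36/6 = 6
te_F = (8 + 4·11 + 14)/6 = 66/6 = 11
te_G = (2 + 4·3 + 10)/6 = 24/6 = 4
te_H = (10 + 4·12 + 14)/6 = 72/6 = 12
te_I = (9 + 4·13 + 29)/6 = 90/6 = 15
te_J = (2 + 4·8 + 14)/6 = 48/6 = 8

Forward pass:
ES_A = 0; EF_A = 13
ES_B = 0; EF_B = 14
ES_C = 0; EF_C = 8
ES_D = 0; EF_D = 9
ES_E = max(EF_C=8, EF_D=9) = 9; EF_E = 9+6 = 15
ES_F = 9; EF_F = 9+11 = 20
ES_G = max(EF_A=13, EF_C=8) = 13; EF_G = 13+4 = 17
ES_H = max(EF_A=13, EF_B=14) = 14; EF_H = 14+12 = 26
ES_I = max(EF_D=9, EF_G=17) = 17; EF_I = 17+15 = 32
ES_J = max(EF_C=8, EF_E=15, EF_F=20, EF_H=26, EF_I=32) = 32; EF_J = 32+8 = 40
Expected project duration μ = 40 hours. Critical path: A → G → I → J.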